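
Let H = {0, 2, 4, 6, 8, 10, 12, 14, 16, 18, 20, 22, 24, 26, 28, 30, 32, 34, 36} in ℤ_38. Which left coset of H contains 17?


17 + H = {17 + h (mod 38) : h ∈ H}
17+0=17, 17+2=19, 17+4=21, 17+6=23, 17+8=25, 17+10=27, 17+12=29, 17+14=31, 17+16=33, 17+18=35, 17+20=37, 17+22=1, 17+24=3, 17+26=5, 17+28=7, 17+30=9, 17+32=11, 17+34=13, 17+36=15
17 + H = {1, 3, 5, 7, 9, 11, 13, 15, 17, 19, 21, 23, 25, 27, 29, 31, 33, 35, 37} = 1 + H

17 + H = {1, 3, 5, 7, 9, 11, 13, 15, 17, 19, 21, 23, 25, 27, 29, 31, 33, 35, 37}


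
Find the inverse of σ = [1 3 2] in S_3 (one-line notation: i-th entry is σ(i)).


To find σ⁻¹, swap domain and range:
σ(1) = 1 → σ⁻¹(1) = 1
σ(2) = 3 → σ⁻¹(3) = 2
σ(3) = 2 → σ⁻¹(2) = 3

σ⁻¹ = [1 3 2]


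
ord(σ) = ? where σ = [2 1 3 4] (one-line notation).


Cycle decomposition: (1 2)
Cycle lengths: 2
Order = lcm(2) = 2

ord(σ) = 2


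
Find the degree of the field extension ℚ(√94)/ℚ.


√94 has minimal polynomial x² - 94 (irreducible over ℚ since 94 is squarefree)

[ℚ(√94)/ℚ] = 2


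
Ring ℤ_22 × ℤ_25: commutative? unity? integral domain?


Direct product ring; commutative with unity (1,1); but (1,0)·(0,1) = (0,0) gives zero divisors, so not an integral domain
Commutative: Yes
Integral domain: No
Has unity: Yes

ℤ_22 × ℤ_25: Commutative=Yes, Unity=Yes


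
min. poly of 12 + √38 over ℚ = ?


Let α = 12 + √38. Then α - 12 = √38, so (α - 12)² = 38, giving α² - 24α + 106 = 0. Degree 2 and α ∉ ℚ, so this is the minimal polynomial.

Minimal polynomial: x² - 24x + 106


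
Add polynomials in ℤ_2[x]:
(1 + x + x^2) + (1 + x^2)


Add coefficients mod 2:
x^0: 1 + 1 = 0 (mod 2)
x^1: 1 + 0 = 1 (mod 2)
x^2: 1 + 1 = 0 (mod 2)
Result: x

f + g = x


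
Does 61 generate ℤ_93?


g generates ℤ_n iff gcd(g, n) = 1
gcd(61, 93) = 1
Since gcd = 1, 61 is a generator.

Yes, 61 generates ℤ_93


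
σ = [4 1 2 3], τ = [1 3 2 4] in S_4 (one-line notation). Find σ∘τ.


σ∘τ: apply τ first, then σ
1 →τ 1 →σ 4
2 →τ 3 →σ 2
3 →τ 2 →σ 1
4 →τ 4 →σ 3

σ∘τ = [4 2 1 3]


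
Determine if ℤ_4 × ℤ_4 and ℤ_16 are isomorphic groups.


Comparing ℤ_4 × ℤ_4 and ℤ_16:
gcd(4,4) = 4 ≠ 1. Max element order in ℤ_4×ℤ_4 is lcm(4,4) = 4 < 16, so it has no element of order 16

No, ℤ_4 × ℤ_4 ≇ ℤ_16


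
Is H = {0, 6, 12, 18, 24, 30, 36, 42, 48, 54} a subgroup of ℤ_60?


Subgroup test for H = {0, 6, 12, 18, 24, 30, 36, 42, 48, 54} in (ℤ_60, +):
(1) 0 ∈ H? Yes
(2) Closure: for all a,b ∈ H, (a+b) mod 60 ∈ H? Yes
(3) Inverses: for all a ∈ H, -a mod 60 ∈ H? Yes

Yes, H is a subgroup of ℤ_60


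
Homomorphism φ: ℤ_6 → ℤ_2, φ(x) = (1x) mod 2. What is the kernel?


Kernel = preimage of identity
ker(φ) = {x ∈ ℤ_6 : 1x ≡ 0 (mod 2)}. Since 2 | 6, φ is well-defined. The kernel is the cyclic subgroup ⟨2⟩ of ℤ_6 (order 3), i.e. {0, 2, 4}

ker(φ) = {0, 2, 4}


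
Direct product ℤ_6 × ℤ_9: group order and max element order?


|ℤ_6 × ℤ_9| = 6 × 9 = 54
Max element order = lcm(6,9) = 18
Cyclic? No (gcd=3)

|ℤ_6×ℤ_9| = 54, max element order = 18


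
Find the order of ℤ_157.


ℤ_n has n elements.

|ℤ_157| = 157


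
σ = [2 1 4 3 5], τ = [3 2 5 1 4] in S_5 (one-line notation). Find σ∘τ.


σ∘τ: apply τ first, then σ
1 →τ 3 →σ 4
2 →τ 2 →σ 1
3 →τ 5 →σ 5
4 →τ 1 →σ 2
5 →τ 4 →σ 3

σ∘τ = [4 1 5 2 3]


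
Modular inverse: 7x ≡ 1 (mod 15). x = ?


Use the extended Euclidean algorithm to write 1 = 7·s + 15·t; then s mod 15 is the inverse.
Euclidean algorithm:
  7 = 0·15 + 7
  15 = 2·7 + 1
  7 = 7·1 + 0
gcd(7,15) = 1
Back-substitution gives: 7·(-2) + 15·(1) = 1
So 7⁻¹ ≡ -2 ≡ 13 (mod 15)
Check: 7 × 13 = 91 ≡ 1 (mod 15) ✓

7⁻¹ ≡ 13 (mod 15)


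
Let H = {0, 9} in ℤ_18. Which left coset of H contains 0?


0 + H = {0 + h (mod 18) : h ∈ H}
0+0=0, 0+9=9

0 + H = {0, 9}


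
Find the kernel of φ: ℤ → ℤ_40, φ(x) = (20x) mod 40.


Kernel = preimage of identity
ker(φ) = {x ∈ ℤ : 20x ≡ 0 (mod 40)}. gcd(20,40) = 20, so 20x ≡ 0 (mod 40) ⟺ x ≡ 0 (mod 40/20 = 2). Hence ker(φ) = 2ℤ

ker(φ) = 2ℤ


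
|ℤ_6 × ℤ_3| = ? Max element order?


|ℤ_6 × ℤ_3| = 6 × 3 = 18
Max element order = lcm(6,3) = 6
Cyclic? No (gcd=3)

|ℤ_6×ℤ_3| = 18, max element order = 6


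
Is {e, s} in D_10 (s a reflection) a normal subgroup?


H = {e, s} in D_10 (s a reflection)
r·s·r⁻¹ = sr⁻² ≠ s for n ≥ 3, so {e, s} is not closed under conjugation

No, not a normal subgroup


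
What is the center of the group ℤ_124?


Z(G) = {g ∈ G | gx = xg for all x ∈ G}
ℤ_124 is abelian, so Z(G) = G

Z(ℤ_124) = ℤ_124


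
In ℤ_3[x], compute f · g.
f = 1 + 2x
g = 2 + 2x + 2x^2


Expand and collect like terms; reduce coefficients mod 3:
x^0: 1·2 = 2 ≡ 2 (mod 3)
x^1: 1·2 + 2·2 = 6 ≡ 0 (mod 3)
x^2: 1·2 + 2·2 = 6 ≡ 0 (mod 3)
x^3: 2·2 = 4 ≡ 1 (mod 3)
Result: 2 + x^3

f · g = 2 + x^3


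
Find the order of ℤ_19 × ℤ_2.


|A × B| = |A| · |B|
|ℤ_19 × ℤ_2| = 19 × 2 = 38

|ℤ_19 × ℤ_2| = 38


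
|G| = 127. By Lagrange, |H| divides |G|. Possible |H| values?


Lagrange's theorem: |H| divides |G|
|G| = 127
Divisors of 127: 1, 127

Possible subgroup orders: {1, 127}


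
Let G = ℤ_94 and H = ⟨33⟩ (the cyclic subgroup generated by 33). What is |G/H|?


|⟨33⟩| = n / gcd(33, 94) = 94 / 1 = 94
H is normal (ℤ_94 is abelian).
|G/H| = |G| / |H| = 94 / 94 = 1

|G/H| = 1


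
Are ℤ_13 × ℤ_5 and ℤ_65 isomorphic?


Comparing ℤ_13 × ℤ_5 and ℤ_65:
gcd(13,5) = 1, so ℤ_13 × ℤ_5 ≅ ℤ_65 (CRT)

Yes, ℤ_13 × ℤ_5 ≅ ℤ_65


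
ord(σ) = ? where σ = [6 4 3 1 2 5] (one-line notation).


Cycle decomposition: (1 6 5 2 4)
Cycle lengths: 5
Order = lcm(5) = 5

ord(σ) = 5


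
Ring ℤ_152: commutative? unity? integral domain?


ℤ_152 is a commutative ring with unity 1; 152 = 2×76 is composite, so 2·76 ≡ 0 gives zero divisors (not an integral domain)
Commutative: Yes
Integral domain: No
Has unity: Yes

ℤ_152: Commutative=Yes, Unity=Yes


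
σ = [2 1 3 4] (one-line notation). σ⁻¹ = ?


To find σ⁻¹, swap domain and range:
σ(1) = 2 → σ⁻¹(2) = 1
σ(2) = 1 → σ⁻¹(1) = 2
σ(3) = 3 → σ⁻¹(3) = 3
σ(4) = 4 → σ⁻¹(4) = 4

σ⁻¹ = [2 1 3 4]


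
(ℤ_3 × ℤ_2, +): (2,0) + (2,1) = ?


Operation: componentwise addition mod (3, 2)
(2,0) + (2,1) = ((a₁+b₁) mod 3, (a₂+b₂) mod 2) with a = (2,0), b = (2,1)

(2,0) + (2,1) = (1,1)


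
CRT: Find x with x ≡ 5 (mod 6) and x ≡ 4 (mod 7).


m₁ = 6, m₂ = 7, gcd = 1, so CRT applies. M = m₁·m₂ = 42
Let M₁ = M/m₁ = 7, M₂ = M/m₂ = 6
Find y₁ ≡ M₁⁻¹ (mod m₁): 7⁻¹ ≡ 1 (mod 6)
Find y₂ ≡ M₂⁻¹ (mod m₂): 6⁻¹ ≡ 6 (mod 7)
x = a₁·M₁·y₁ + a₂·M₂·y₂ = 5·7·1 + 4·6·6 = 179
Reduce mod 42: x ≡ 11
Check: 11 mod 6 = 5 ✓, 11 mod 7 = 4 ✓

x ≡ 11 (mod 42)


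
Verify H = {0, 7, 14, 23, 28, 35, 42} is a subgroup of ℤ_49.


Subgroup test for H = {0, 7, 14, 23, 28, 35, 42} in (ℤ_49, +):
(1) 0 ∈ H? Yes
(2) Closure: for all a,b ∈ H, (a+b) mod 49 ∈ H? No  [counterexample: 7 + 14 = 21 ∉ H]
(3) Inverses: for all a ∈ H, -a mod 49 ∈ H? No

No, H is not a subgroup of ℤ_49


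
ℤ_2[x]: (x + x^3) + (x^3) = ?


Add coefficients mod 2:
x^0: 0 + 0 = 0 (mod 2)
x^1: 1 + 0 = 1 (mod 2)
x^2: 0 + 0 = 0 (mod 2)
x^3: 1 + 1 = 0 (mod 2)
Result: x

f + g = x


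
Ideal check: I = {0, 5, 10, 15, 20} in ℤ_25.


Check ideal conditions for I = {0, 5, 10, 15, 20} in ℤ_25:
(1) I is an additive subgroup? Yes
(2) For r ∈ ℤ_25 and a ∈ I: r·a ∈ I? Yes

Yes, I is an ideal of ℤ_25


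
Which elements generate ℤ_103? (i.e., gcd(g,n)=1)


g generates ℤ_n iff gcd(g,n) = 1
Prime factors of 103: 103
Generators are g ∈ {1,...,102} not divisible by any of these primes.
Generators: {1, 2, 3, 4, 5, 6, 7, 8, 9, 10, 11, 12, 13, 14, 15, 16, 17, 18, 19, 20, 21, 22, 23, 24, 25, 26, 27, 28, 29, 30, 31, 32, 33, 34, 35, 36, 37, 38, 39, 40, 41, 42, 43, 44, 45, 46, 47, 48, 49, 50, 51, 52, 53, 54, 55, 56, 57, 58, 59, 60, 61, 62, 63, 64, 65, 66, 67, 68, 69, 70, 71, 72, 73, 74, 75, 76, 77, 78, 79, 80, 81, 82, 83, 84, 85, 86, 87, 88, 89, 90, 91, 92, 93, 94, 95, 96, 97, 98, 99, 100, 101, 102}
Number of generators = φ(103) = 102

Generators of ℤ_103 = {1, 2, 3, 4, 5, 6, 7, 8, 9, 10, 11, 12, 13, 14, 15, 16, 17, 18, 19, 20, 21, 22, 23, 24, 25, 26, 27, 28, 29, 30, 31, 32, 33, 34, 35, 36, 37, 38, 39, 40, 41, 42, 43, 44, 45, 46, 47, 48, 49, 50, 51, 52, 53, 54, 55, 56, 57, 58, 59, 60, 61, 62, 63, 64, 65, 66, 67, 68, 69, 70, 71, 72, 73, 74, 75, 76, 77, 78, 79, 80, 81, 82, 83, 84, 85, 86, 87, 88, 89, 90, 91, 92, 93, 94, 95, 96, 97, 98, 99, 100, 101, 102}


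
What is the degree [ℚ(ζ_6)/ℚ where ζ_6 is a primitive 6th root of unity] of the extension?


[ℚ(ζ_n):ℚ] = deg Φ_n(x) = φ(n). Here φ(6) = 2

[ℚ(ζ_6)/ℚ where ζ_6 is a primitive 6th root of unity] = 2


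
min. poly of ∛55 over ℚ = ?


∛55 satisfies x³ - 55 = 0, irreducible over ℚ (no rational root; 55 is not a perfect cube)

Minimal polynomial: x³ - 55


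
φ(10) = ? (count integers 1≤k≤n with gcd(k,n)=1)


φ(n) = count of k ∈ {1,...,n} with gcd(k,n)=1
Coprimes to 10: {1, 3, 7, 9}
Count: 4

φ(10) = 4


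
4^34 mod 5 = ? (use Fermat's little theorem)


Fermat's little theorem: if p is prime and gcd(a,p)=1, then a^(p-1) ≡ 1 (mod p)
p = 5 is prime, gcd(4,5) = 1
Reduce exponent: 34 mod 4 = 2
So 4^34 ≡ 4^2 (mod 5)
4^2 mod 5 = 1

4^34 ≡ 1 (mod 5)


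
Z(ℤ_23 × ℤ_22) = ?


Z(G) = {g ∈ G | gx = xg for all x ∈ G}
Direct product of abelian groups is abelian, so Z(G) = G

Z(ℤ_23 × ℤ_22) = ℤ_23 × ℤ_22


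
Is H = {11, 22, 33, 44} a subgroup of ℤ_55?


Subgroup test for H = {11, 22, 33, 44} in (ℤ_55, +):
(1) 0 ∈ H? No
(2) Closure: for all a,b ∈ H, (a+b) mod 55 ∈ H? No  [counterexample: 11 + 44 = 0 ∉ H]
(3) Inverses: for all a ∈ H, -a mod 55 ∈ H? Yes

No, H is not a subgroup of ℤ_55


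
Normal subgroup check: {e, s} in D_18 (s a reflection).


H = {e, s} in D_18 (s a reflection)
r·s·r⁻¹ = sr⁻² ≠ s for n ≥ 3, so {e, s} is not closed under conjugation

No, not a normal subgroup


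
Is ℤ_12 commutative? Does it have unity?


ℤ_12 is a commutative ring with unity 1; 12 = 2×6 is composite, so 2·6 ≡ 0 gives zero divisors (not an integral domain)
Commutative: Yes
Integral domain: No
Has unity: Yes

ℤ_12: Commutative=Yes, Unity=Yes


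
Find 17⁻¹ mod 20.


Use the extended Euclidean algorithm to write 1 = 17·s + 20·t; then s mod 20 is the inverse.
Euclidean algorithm:
  17 = 0·20 + 17
  20 = 1·17 + 3
  17 = 5·3 + 2
  3 = 1·2 + 1
  2 = 2·1 + 0
gcd(17,20) = 1
Back-substitution gives: 17·(-7) + 20·(6) = 1
So 17⁻¹ ≡ -7 ≡ 13 (mod 20)
Check: 17 × 13 = 221 ≡ 1 (mod 20) ✓

17⁻¹ ≡ 13 (mod 20)


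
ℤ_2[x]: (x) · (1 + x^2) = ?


Expand and collect like terms; reduce coefficients mod 2:
x^0: 0·1 = 0 ≡ 0 (mod 2)
x^1: 0·0 + 1·1 = 1 ≡ 1 (mod 2)
x^2: 0·1 + 1·0 = 0 ≡ 0 (mod 2)
x^3: 1·1 = 1 ≡ 1 (mod 2)
Result: x + x^3

f · g = x + x^3


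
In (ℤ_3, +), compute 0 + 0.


Operation: addition mod 3
0 + 0 = (a + b) mod 3 with a = 0, b = 0

0 + 0 = 0


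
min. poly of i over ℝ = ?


i satisfies x² + 1 = 0, irreducible over ℝ

Minimal polynomial: x² + 1


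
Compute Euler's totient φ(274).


Factor n: 274 = 2 × 137
φ(n) = n · ∏(1 - 1/p) over distinct primes p | n
φ(274) = 274 · (1 - 1/2) · (1 - 1/137) = 136

φ(274) = 136


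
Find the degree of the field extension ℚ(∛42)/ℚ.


∛42 has minimal polynomial x³ - 42 (irreducible over ℚ since 42 is not a perfect cube)

[ℚ(∛42)/ℚ] = 3


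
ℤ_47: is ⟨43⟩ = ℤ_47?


g generates ℤ_n iff gcd(g, n) = 1
gcd(43, 47) = 1
Since gcd = 1, 43 is a generator.

Yes, 43 generates ℤ_47


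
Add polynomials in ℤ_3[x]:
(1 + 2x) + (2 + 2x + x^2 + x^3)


Add coefficients mod 3:
x^0: 1 + 2 = 0 (mod 3)
x^1: 2 + 2 = 1 (mod 3)
x^2: 0 + 1 = 1 (mod 3)
x^3: 0 + 1 = 1 (mod 3)
Result: x + x^2 + x^3

f + g = x + x^2 + x^3


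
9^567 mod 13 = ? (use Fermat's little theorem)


Fermat's little theorem: if p is prime and gcd(a,p)=1, then a^(p-1) ≡ 1 (mod p)
p = 13 is prime, gcd(9,13) = 1
Reduce exponent: 567 mod 12 = 3
So 9^567 ≡ 9^3 (mod 13)
9^3 mod 13 = 1

9^567 ≡ 1 (mod 13)


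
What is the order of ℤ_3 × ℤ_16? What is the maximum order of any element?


|ℤ_3 × ℤ_16| = 3 × 16 = 48
Max element order = lcm(3,16) = 48
Cyclic? Yes (gcd=1)

|ℤ_3×ℤ_16| = 48, max element order = 48


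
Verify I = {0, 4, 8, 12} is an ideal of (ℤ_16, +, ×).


Check ideal conditions for I = {0, 4, 8, 12} in ℤ_16:
(1) I is an additive subgroup? Yes
(2) For r ∈ ℤ_16 and a ∈ I: r·a ∈ I? Yes

Yes, I is an ideal of ℤ_16


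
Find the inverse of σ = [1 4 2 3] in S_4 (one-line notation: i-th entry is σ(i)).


To find σ⁻¹, swap domain and range:
σ(1) = 1 → σ⁻¹(1) = 1
σ(2) = 4 → σ⁻¹(4) = 2
σ(3) = 2 → σ⁻¹(2) = 3
σ(4) = 3 → σ⁻¹(3) = 4

σ⁻¹ = [1 3 4 2]


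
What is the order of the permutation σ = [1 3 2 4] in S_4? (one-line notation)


Cycle decomposition: (2 3)
Cycle lengths: 2
Order = lcm(2) = 2

ord(σ) = 2


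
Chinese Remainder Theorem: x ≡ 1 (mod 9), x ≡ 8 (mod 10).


m₁ = 9, m₂ = 10, gcd = 1, so CRT applies. M = m₁·m₂ = 90
Let M₁ = M/m₁ = 10, M₂ = M/m₂ = 9
Find y₁ ≡ M₁⁻¹ (mod m₁): 10⁻¹ ≡ 1 (mod 9)
Find y₂ ≡ M₂⁻¹ (mod m₂): 9⁻¹ ≡ 9 (mod 10)
x = a₁·M₁·y₁ + a₂·M₂·y₂ = 1·10·1 + 8·9·9 = 658
Reduce mod 90: x ≡ 28
Check: 28 mod 9 = 1 ✓, 28 mod 10 = 8 ✓

x ≡ 28 (mod 90)


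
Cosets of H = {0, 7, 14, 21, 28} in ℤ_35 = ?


H = {0, 7, 14, 21, 28}, |H| = 5
Number of cosets = |G|/|H| = 35/5 = 7
0 + H = {0, 7, 14, 21, 28}
1 + H = {1, 8, 15, 22, 29}
2 + H = {2, 9, 16, 23, 30}
3 + H = {3, 10, 17, 24, 31}
4 + H = {4, 11, 18, 25, 32}
5 + H = {5, 12, 19, 26, 33}
6 + H = {6, 13, 20, 27, 34}

Cosets: 0+H={0,7,14,21,28}; 1+H={1,8,15,22,29}; 2+H={2,9,16,23,30}; 3+H={3,10,17,24,31}; 4+H={4,11,18,25,32}; 5+H={5,12,19,26,33}; 6+H={6,13,20,27,34}


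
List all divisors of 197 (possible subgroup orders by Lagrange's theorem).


Lagrange's theorem: |H| divides |G|
|G| = 197
Divisors of 197: 1, 197

Possible subgroup orders: {1, 197}


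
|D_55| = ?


|D_n| = 2n (n rotations and n reflections)
|D_55| = 2×55 = 110

|D_55| = 110


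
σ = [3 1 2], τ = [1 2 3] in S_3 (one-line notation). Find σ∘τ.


σ∘τ: apply τ first, then σ
1 →τ 1 →σ 3
2 →τ 2 →σ 1
3 →τ 3 →σ 2

σ∘τ = [3 1 2]


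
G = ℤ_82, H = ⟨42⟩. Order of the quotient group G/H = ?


|⟨42⟩| = n / gcd(42, 82) = 82 / 2 = 41
H is normal (ℤ_82 is abelian).
|G/H| = |G| / |H| = 82 / 41 = 2

|G/H| = 2


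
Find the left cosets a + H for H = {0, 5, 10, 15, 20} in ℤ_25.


H = {0, 5, 10, 15, 20}, |H| = 5
Number of cosets = |G|/|H| = 25/5 = 5
0 + H = {0, 5, 10, 15, 20}
1 + H = {1, 6, 11, 16, 21}
2 + H = {2, 7, 12, 17, 22}
3 + H = {3, 8, 13, 18, 23}
4 + H = {4, 9, 14, 19, 24}

Cosets: 0+H={0,5,10,15,20}; 1+H={1,6,11,16,21}; 2+H={2,7,12,17,22}; 3+H={3,8,13,18,23}; 4+H={4,9,14,19,24}


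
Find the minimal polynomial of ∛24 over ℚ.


∛24 satisfies x³ - 24 = 0, irreducible over ℚ (no rational root; 24 is not a perfect cube)

Minimal polynomial: x³ - 24


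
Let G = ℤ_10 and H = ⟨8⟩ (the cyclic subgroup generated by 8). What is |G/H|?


|⟨8⟩| = n / gcd(8, 10) = 10 / 2 = 5
H is normal (ℤ_10 is abelian).
|G/H| = |G| / |H| = 10 / 5 = 2

|G/H| = 2


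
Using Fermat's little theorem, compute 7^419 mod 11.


Fermat's little theorem: if p is prime and gcd(a,p)=1, then a^(p-1) ≡ 1 (mod p)
p = 11 is prime, gcd(7,11) = 1
Reduce exponent: 419 mod 10 = 9
So 7^419 ≡ 7^9 (mod 11)
7^9 mod 11 = 8

7^419 ≡ 8 (mod 11)


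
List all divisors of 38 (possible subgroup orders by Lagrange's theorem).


Lagrange's theorem: |H| divides |G|
|G| = 38
Divisors of 38: 1, 2, 19, 38

Possible subgroup orders: {1, 2, 19, 38}


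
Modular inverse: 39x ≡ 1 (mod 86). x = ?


Use the extended Euclidean algorithm to write 1 = 39·s + 86·t; then s mod 86 is the inverse.
Euclidean algorithm:
  39 = 0·86 + 39
  86 = 2·39 + 8
  39 = 4·8 + 7
  8 = 1·7 + 1
  7 = 7·1 + 0
gcd(39,86) = 1
Back-substitution gives: 39·(-11) + 86·(5) = 1
So 39⁻¹ ≡ -11 ≡ 75 (mod 86)
Check: 39 × 75 = 2925 ≡ 1 (mod 86) ✓

39⁻¹ ≡ 75 (mod 86)


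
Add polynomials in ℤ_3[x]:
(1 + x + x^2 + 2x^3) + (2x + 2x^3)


Add coefficients mod 3:
x^0: 1 + 0 = 1 (mod 3)
x^1: 1 + 2 = 0 (mod 3)
x^2: 1 + 0 = 1 (mod 3)
x^3: 2 + 2 = 1 (mod 3)
Result: 1 + x^2 + x^3

f + g = 1 + x^2 + x^3


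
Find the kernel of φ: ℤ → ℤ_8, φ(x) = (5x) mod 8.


Kernel = preimage of identity
ker(φ) = {x ∈ ℤ : 5x ≡ 0 (mod 8)}. gcd(5,8) = 1, so 5x ≡ 0 (mod 8) ⟺ x ≡ 0 (mod 8/1 = 8). Hence ker(φ) = 8ℤ

ker(φ) = 8ℤ


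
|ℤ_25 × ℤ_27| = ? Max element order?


|ℤ_25 × ℤ_27| = 25 × 27 = 675
Max element order = lcm(25,27) = 675
Cyclic? Yes (gcd=1)

|ℤ_25×ℤ_27| = 675, max element order = 675


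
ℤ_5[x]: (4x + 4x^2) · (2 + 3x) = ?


Expand and collect like terms; reduce coefficients mod 5:
x^0: 0·2 = 0 ≡ 0 (mod 5)
x^1: 0·3 + 4·2 = 8 ≡ 3 (mod 5)
x^2: 4·3 + 4·2 = 20 ≡ 0 (mod 5)
x^3: 4·3 = 12 ≡ 2 (mod 5)
Result: 3x + 2x^3

f · g = 3x + 2x^3


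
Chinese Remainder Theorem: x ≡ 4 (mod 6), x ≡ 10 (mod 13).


m₁ = 6, m₂ = 13, gcd = 1, so CRT applies. M = m₁·m₂ = 78
Let M₁ = M/m₁ = 13, M₂ = M/m₂ = 6
Find y₁ ≡ M₁⁻¹ (mod m₁): 13⁻¹ ≡ 1 (mod 6)
Find y₂ ≡ M₂⁻¹ (mod m₂): 6⁻¹ ≡ 11 (mod 13)
x = a₁·M₁·y₁ + a₂·M₂·y₂ = 4·13·1 + 10·6·11 = 712
Reduce mod 78: x ≡ 10
Check: 10 mod 6 = 4 ✓, 10 mod 13 = 10 ✓

x ≡ 10 (mod 78)


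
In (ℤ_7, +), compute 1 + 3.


Operation: addition mod 7
1 + 3 = (a + b) mod 7 with a = 1, b = 3

1 + 3 = 4


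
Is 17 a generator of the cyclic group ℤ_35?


g generates ℤ_n iff gcd(g, n) = 1
gcd(17, 35) = 1
Since gcd = 1, 17 is a generator.

Yes, 17 generates ℤ_35


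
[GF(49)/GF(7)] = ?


GF(49) = GF(7^2), so the extension degree is 2

[GF(49)/GF(7)] = 2


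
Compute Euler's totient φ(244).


Factor n: 244 = 2^2 × 61
φ(n) = n · ∏(1 - 1/p) over distinct primes p | n
φ(244) = 244 · (1 - 1/2) · (1 - 1/61) = 120

φ(244) = 120


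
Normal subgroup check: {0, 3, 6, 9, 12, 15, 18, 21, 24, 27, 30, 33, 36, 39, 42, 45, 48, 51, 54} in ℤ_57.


H = {0, 3, 6, 9, 12, 15, 18, 21, 24, 27, 30, 33, 36, 39, 42, 45, 48, 51, 54} in ℤ_57
ℤ_57 is abelian; every subgroup of an abelian group is normal

Yes, normal subgroup


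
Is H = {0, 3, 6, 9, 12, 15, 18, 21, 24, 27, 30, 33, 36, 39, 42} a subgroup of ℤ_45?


Subgroup test for H = {0, 3, 6, 9, 12, 15, 18, 21, 24, 27, 30, 33, 36, 39, 42} in (ℤ_45, +):
(1) 0 ∈ H? Yes
(2) Closure: for all a,b ∈ H, (a+b) mod 45 ∈ H? Yes
(3) Inverses: for all a ∈ H, -a mod 45 ∈ H? Yes

Yes, H is a subgroup of ℤ_45


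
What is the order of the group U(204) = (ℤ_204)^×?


U(n) is the group of units mod n; |U(n)| = φ(n)
|U(204)| = φ(204) = 64

|U(204) = (ℤ_204)^×| = 64


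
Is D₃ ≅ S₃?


Comparing D₃ and S₃:
Both are the unique non-abelian group of order 6

Yes, D₃ ≅ S₃


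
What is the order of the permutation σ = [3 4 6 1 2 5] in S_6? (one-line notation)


Cycle decomposition: (1 3 6 5 2 4)
Cycle lengths: 6
Order = lcm(6) = 6

ord(σ) = 6


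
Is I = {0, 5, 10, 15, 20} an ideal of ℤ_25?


Check ideal conditions for I = {0, 5, 10, 15, 20} in ℤ_25:
(1) I is an additive subgroup? Yes
(2) For r ∈ ℤ_25 and a ∈ I: r·a ∈ I? Yes

Yes, I is an ideal of ℤ_25


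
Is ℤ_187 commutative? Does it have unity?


ℤ_187 is a commutative ring with unity 1; 187 = 11×17 is composite, so 11·17 ≡ 0 gives zero divisors (not an integral domain)
Commutative: Yes
Integral domain: No
Has unity: Yes

ℤ_187: Commutative=Yes, Unity=Yes


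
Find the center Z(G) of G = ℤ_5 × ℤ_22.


Z(G) = {g ∈ G | gx = xg for all x ∈ G}
Direct product of abelian groups is abelian, so Z(G) = G

Z(ℤ_5 × ℤ_22) = ℤ_5 × ℤ_22


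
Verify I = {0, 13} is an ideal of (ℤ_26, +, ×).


Check ideal conditions for I = {0, 13} in ℤ_26:
(1) I is an additive subgroup? Yes
(2) For r ∈ ℤ_26 and a ∈ I: r·a ∈ I? Yes

Yes, I is an ideal of ℤ_26


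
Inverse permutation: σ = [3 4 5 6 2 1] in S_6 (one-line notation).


To find σ⁻¹, swap domain and range:
σ(1) = 3 → σ⁻¹(3) = 1
σ(2) = 4 → σ⁻¹(4) = 2
σ(3) = 5 → σ⁻¹(5) = 3
σ(4) = 6 → σ⁻¹(6) = 4
σ(5) = 2 → σ⁻¹(2) = 5
σ(6) = 1 → σ⁻¹(1) = 6

σ⁻¹ = [6 5 1 2 3 4]


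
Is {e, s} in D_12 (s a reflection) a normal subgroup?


H = {e, s} in D_12 (s a reflection)
r·s·r⁻¹ = sr⁻² ≠ s for n ≥ 3, so {e, s} is not closed under conjugation

No, not a normal subgroup


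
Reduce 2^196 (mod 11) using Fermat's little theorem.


Fermat's little theorem: if p is prime and gcd(a,p)=1, then a^(p-1) ≡ 1 (mod p)
p = 11 is prime, gcd(2,11) = 1
Reduce exponent: 196 mod 10 = 6
So 2^196 ≡ 2^6 (mod 11)
2^6 mod 11 = 9

2^196 ≡ 9 (mod 11)


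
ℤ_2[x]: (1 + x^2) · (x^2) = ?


Expand and collect like terms; reduce coefficients mod 2:
x^0: 1·0 = 0 ≡ 0 (mod 2)
x^1: 1·0 + 0·0 = 0 ≡ 0 (mod 2)
x^2: 1·1 + 0·0 + 1·0 = 1 ≡ 1 (mod 2)
x^3: 0·1 + 1·0 = 0 ≡ 0 (mod 2)
x^4: 1·1 = 1 ≡ 1 (mod 2)
Result: x^2 + x^4

f · g = x^2 + x^4


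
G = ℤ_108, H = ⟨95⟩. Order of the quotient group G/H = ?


|⟨95⟩| = n / gcd(95, 108) = 108 / 1 = 108
H is normal (ℤ_108 is abelian).
|G/H| = |G| / |H| = 108 / 108 = 1

|G/H| = 1


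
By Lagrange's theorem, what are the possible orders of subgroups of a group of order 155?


Lagrange's theorem: |H| divides |G|
|G| = 155
Divisors of 155: 1, 5, 31, 155

Possible subgroup orders: {1, 5, 31, 155}


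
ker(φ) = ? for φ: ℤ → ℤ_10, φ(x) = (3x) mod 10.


Kernel = preimage of identity
ker(φ) = {x ∈ ℤ : 3x ≡ 0 (mod 10)}. gcd(3,10) = 1, so 3x ≡ 0 (mod 10) ⟺ x ≡ 0 (mod 10/1 = 10). Hence ker(φ) = 10ℤ

ker(φ) = 10ℤ


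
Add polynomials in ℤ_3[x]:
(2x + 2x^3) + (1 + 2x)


Add coefficients mod 3:
x^0: 0 + 1 = 1 (mod 3)
x^1: 2 + 2 = 1 (mod 3)
x^2: 0 + 0 = 0 (mod 3)
x^3: 2 + 0 = 2 (mod 3)
Result: 1 + x + 2x^3

f + g = 1 + x + 2x^3


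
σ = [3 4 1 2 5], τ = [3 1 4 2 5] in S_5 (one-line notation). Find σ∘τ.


σ∘τ: apply τ first, then σ
1 →τ 3 →σ 1
2 →τ 1 →σ 3
3 →τ 4 →σ 2
4 →τ 2 →σ 4
5 →τ 5 →σ 5

σ∘τ = [1 3 2 4 5]


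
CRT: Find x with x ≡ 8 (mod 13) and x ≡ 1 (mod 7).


m₁ = 13, m₂ = 7, gcd = 1, so CRT applies. M = m₁·m₂ = 91
Let M₁ = M/m₁ = 7, M₂ = M/m₂ = 13
Find y₁ ≡ M₁⁻¹ (mod m₁): 7⁻¹ ≡ 2 (mod 13)
Find y₂ ≡ M₂⁻¹ (mod m₂): 13⁻¹ ≡ 6 (mod 7)
x = a₁·M₁·y₁ + a₂·M₂·y₂ = 8·7·2 + 1·13·6 = 190
Reduce mod 91: x ≡ 8
Check: 8 mod 13 = 8 ✓, 8 mod 7 = 1 ✓

x ≡ 8 (mod 91)


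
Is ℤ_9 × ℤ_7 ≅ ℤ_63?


Comparing ℤ_9 × ℤ_7 and ℤ_63:
gcd(9,7) = 1, so ℤ_9 × ℤ_7 ≅ ℤ_63 (CRT)

Yes, ℤ_9 × ℤ_7 ≅ ℤ_63


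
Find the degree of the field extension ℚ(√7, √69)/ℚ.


[ℚ(√7,√69):ℚ] = [ℚ(√7,√69):ℚ(√7)]·[ℚ(√7):ℚ] = 2·2 = 4

[ℚ(√7, √69)/ℚ] = 4


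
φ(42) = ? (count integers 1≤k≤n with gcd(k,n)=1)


Factor n: 42 = 2 × 3 × 7
φ(n) = n · ∏(1 - 1/p) over distinct primes p | n
φ(42) = 42 · (1 - 1/2) · (1 - 1/3) · (1 - 1/7) = 12

φ(42) = 12


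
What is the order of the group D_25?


|D_n| = 2n (n rotations and n reflections)
|D_25| = 2×25 = 50

|D_25| = 50


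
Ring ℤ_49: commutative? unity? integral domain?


ℤ_49 is a commutative ring with unity 1; 49 = 7×7 is composite, so 7·7 ≡ 0 gives zero divisors (not an integral domain)
Commutative: Yes
Integral domain: No
Has unity: Yes

ℤ_49: Commutative=Yes, Unity=Yes


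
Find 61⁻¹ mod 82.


Use the extended Euclidean algorithm to write 1 = 61·s + 82·t; then s mod 82 is the inverse.
Euclidean algorithm:
  61 = 0·82 + 61
  82 = 1·61 + 21
  61 = 2·21 + 19
  21 = 1·19 + 2
  19 = 9·2 + 1
  2 = 2·1 + 0
gcd(61,82) = 1
Back-substitution gives: 61·(39) + 82·(-29) = 1
So 61⁻¹ ≡ 39 ≡ 39 (mod 82)
Check: 61 × 39 = 2379 ≡ 1 (mod 82) ✓

61⁻¹ ≡ 39 (mod 82)


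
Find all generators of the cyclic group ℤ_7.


g generates ℤ_n iff gcd(g,n) = 1
Checking each g ∈ {1,...,6}:
gcd(1,7) = 1
gcd(2,7) = 1
gcd(3,7) = 1
gcd(4,7) = 1
gcd(5,7) = 1
gcd(6,7) = 1
Generators: {1, 2, 3, 4, 5, 6}
Number of generators = φ(7) = 6

Generators of ℤ_7 = {1, 2, 3, 4, 5, 6}


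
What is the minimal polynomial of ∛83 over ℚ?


∛83 satisfies x³ - 83 = 0, irreducible over ℚ (no rational root; 83 is not a perfect cube)

Minimal polynomial: x³ - 83


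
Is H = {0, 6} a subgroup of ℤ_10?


Subgroup test for H = {0, 6} in (ℤ_10, +):
(1) 0 ∈ H? Yes
(2) Closure: for all a,b ∈ H, (a+b) mod 10 ∈ H? No  [counterexample: 6 + 6 = 2 ∉ H]
(3) Inverses: for all a ∈ H, -a mod 10 ∈ H? No

No, H is not a subgroup of ℤ_10


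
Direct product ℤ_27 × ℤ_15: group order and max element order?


|ℤ_27 × ℤ_15| = 27 × 15 = 405
Max element order = lcm(27,15) = 135
Cyclic? No (gcd=3)

|ℤ_27×ℤ_15| = 405, max element order = 135


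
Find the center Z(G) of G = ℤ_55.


Z(G) = {g ∈ G | gx = xg for all x ∈ G}
ℤ_55 is abelian, so Z(G) = G

Z(ℤ_55) = ℤ_55


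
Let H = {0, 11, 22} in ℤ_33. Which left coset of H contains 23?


23 + H = {23 + h (mod 33) : h ∈ H}
23+0=23, 23+11=1, 23+22=12
23 + H = {1, 12, 23} = 1 + H

23 + H = {1, 12, 23}


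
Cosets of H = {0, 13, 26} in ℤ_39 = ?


H = {0, 13, 26}, |H| = 3
Number of cosets = |G|/|H| = 39/3 = 13
0 + H = {0, 13, 26}
1 + H = {1, 14, 27}
2 + H = {2, 15, 28}
3 + H = {3, 16, 29}
4 + H = {4, 17, 30}
5 + H = {5, 18, 31}
6 + H = {6, 19, 32}
7 + H = {7, 20, 33}
8 + H = {8, 21, 34}
9 + H = {9, 22, 35}
10 + H = {10, 23, 36}
11 + H = {11, 24, 37}
12 + H = {12, 25, 38}

Cosets: 0+H={0,13,26}; 1+H={1,14,27}; 2+H={2,15,28}; 3+H={3,16,29}; 4+H={4,17,30}; 5+H={5,18,31}; 6+H={6,19,32}; 7+H={7,20,33}; 8+H={8,21,34}; 9+H={9,22,35}; 10+H={10,23,36}; 11+H={11,24,37}; 12+H={12,25,38}


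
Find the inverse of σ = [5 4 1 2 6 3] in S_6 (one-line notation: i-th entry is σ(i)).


To find σ⁻¹, swap domain and range:
σ(1) = 5 → σ⁻¹(5) = 1
σ(2) = 4 → σ⁻¹(4) = 2
σ(3) = 1 → σ⁻¹(1) = 3
σ(4) = 2 → σ⁻¹(2) = 4
σ(5) = 6 → σ⁻¹(6) = 5
σ(6) = 3 → σ⁻¹(3) = 6

σ⁻¹ = [3 4 6 2 1 5]


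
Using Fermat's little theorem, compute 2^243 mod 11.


Fermat's little theorem: if p is prime and gcd(a,p)=1, then a^(p-1) ≡ 1 (mod p)
p = 11 is prime, gcd(2,11) = 1
Reduce exponent: 243 mod 10 = 3
So 2^243 ≡ 2^3 (mod 11)
2^3 mod 11 = 8

2^243 ≡ 8 (mod 11)


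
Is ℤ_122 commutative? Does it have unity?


ℤ_122 is a commutative ring with unity 1; 122 = 2×61 is composite, so 2·61 ≡ 0 gives zero divisors (not an integral domain)
Commutative: Yes
Integral domain: No
Has unity: Yes

ℤ_122: Commutative=Yes, Unity=Yes


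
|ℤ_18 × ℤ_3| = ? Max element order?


|ℤ_18 × ℤ_3| = 18 × 3 = 54
Max element order = lcm(18,3) = 18
Cyclic? No (gcd=3)

|ℤ_18×ℤ_3| = 54, max element order = 18


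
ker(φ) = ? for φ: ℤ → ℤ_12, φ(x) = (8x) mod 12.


Kernel = preimage of identity
ker(φ) = {x ∈ ℤ : 8x ≡ 0 (mod 12)}. gcd(8,12) = 4, so 8x ≡ 0 (mod 12) ⟺ x ≡ 0 (mod 12/4 = 3). Hence ker(φ) = 3ℤ

ker(φ) = 3ℤ


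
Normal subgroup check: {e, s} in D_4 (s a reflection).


H = {e, s} in D_4 (s a reflection)
r·s·r⁻¹ = sr⁻² ≠ s for n ≥ 3, so {e, s} is not closed under conjugation

No, not a normal subgroup


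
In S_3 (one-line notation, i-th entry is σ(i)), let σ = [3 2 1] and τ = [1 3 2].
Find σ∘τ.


σ∘τ: apply τ first, then σ
1 →τ 1 →σ 3
2 →τ 3 →σ 1
3 →τ 2 →σ 2

σ∘τ = [3 1 2]


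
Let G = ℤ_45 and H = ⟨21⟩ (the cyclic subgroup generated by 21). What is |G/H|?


|⟨21⟩| = n / gcd(21, 45) = 45 / 3 = 15
H is normal (ℤ_45 is abelian).
|G/H| = |G| / |H| = 45 / 15 = 3

|G/H| = 3


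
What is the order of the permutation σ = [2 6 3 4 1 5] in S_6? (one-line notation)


Cycle decomposition: (1 2 6 5)
Cycle lengths: 4
Order = lcm(4) = 4

ord(σ) = 4


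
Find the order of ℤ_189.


ℤ_n has n elements.

|ℤ_189| = 189


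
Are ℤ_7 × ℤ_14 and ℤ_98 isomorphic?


Comparing ℤ_7 × ℤ_14 and ℤ_98:
gcd(7,14) = 7 ≠ 1. Max element order in ℤ_7×ℤ_14 is lcm(7,14) = 14 < 98, so it has no element of order 98

No, ℤ_7 × ℤ_14 ≇ ℤ_98


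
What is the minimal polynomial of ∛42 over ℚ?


∛42 satisfies x³ - 42 = 0, irreducible over ℚ (no rational root; 42 is not a perfect cube)

Minimal polynomial: x³ - 42


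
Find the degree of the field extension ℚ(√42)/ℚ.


√42 has minimal polynomial x² - 42 (irreducible over ℚ since 42 is squarefree)

[ℚ(√42)/ℚ] = 2


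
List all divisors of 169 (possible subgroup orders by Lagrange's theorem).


Lagrange's theorem: |H| divides |G|
|G| = 169
Divisors of 169: 1, 13, 169

Possible subgroup orders: {1, 13, 169}


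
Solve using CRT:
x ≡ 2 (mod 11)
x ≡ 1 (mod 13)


m₁ = 11, m₂ = 13, gcd = 1, so CRT applies. M = m₁·m₂ = 143
Let M₁ = M/m₁ = 13, M₂ = M/m₂ = 11
Find y₁ ≡ M₁⁻¹ (mod m₁): 13⁻¹ ≡ 6 (mod 11)
Find y₂ ≡ M₂⁻¹ (mod m₂): 11⁻¹ ≡ 6 (mod 13)
x = a₁·M₁·y₁ + a₂·M₂·y₂ = 2·13·6 + 1·11·6 = 222
Reduce mod 143: x ≡ 79
Check: 79 mod 11 = 2 ✓, 79 mod 13 = 1 ✓

x ≡ 79 (mod 143)


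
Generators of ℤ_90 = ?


g generates ℤ_n iff gcd(g,n) = 1
Prime factors of 90: 2, 3, 5
Generators are g ∈ {1,...,89} not divisible by any of these primes.
Generators: {1, 7, 11, 13, 17, 19, 23, 29, 31, 37, 41, 43, 47, 49, 53, 59, 61, 67, 71, 73, 77, 79, 83, 89}
Number of generators = φ(90) = 24

Generators of ℤ_90 = {1, 7, 11, 13, 17, 19, 23, 29, 31, 37, 41, 43, 47, 49, 53, 59, 61, 67, 71, 73, 77, 79, 83, 89}


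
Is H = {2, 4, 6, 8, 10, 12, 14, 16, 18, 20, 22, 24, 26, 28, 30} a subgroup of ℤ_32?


Subgroup test for H = {2, 4, 6, 8, 10, 12, 14, 16, 18, 20, 22, 24, 26, 28, 30} in (ℤ_32, +):
(1) 0 ∈ H? No
(2) Closure: for all a,b ∈ H, (a+b) mod 32 ∈ H? No  [counterexample: 2 + 30 = 0 ∉ H]
(3) Inverses: for all a ∈ H, -a mod 32 ∈ H? Yes

No, H is not a subgroup of ℤ_32


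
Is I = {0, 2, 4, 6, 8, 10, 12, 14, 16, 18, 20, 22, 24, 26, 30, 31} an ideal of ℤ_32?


Check ideal conditions for I = {0, 2, 4, 6, 8, 10, 12, 14, 16, 18, 20, 22, 24, 26, 30, 31} in ℤ_32:
(1) I is an additive subgroup? No
(2) For r ∈ ℤ_32 and a ∈ I: r·a ∈ I? No  [counterexample: r=2, a=14, r·a mod 32 = 28 ∉ I]

No, I is not an ideal of ℤ_32


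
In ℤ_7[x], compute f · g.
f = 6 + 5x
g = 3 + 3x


Expand and collect like terms; reduce coefficients mod 7:
x^0: 6·3 = 18 ≡ 4 (mod 7)
x^1: 6·3 + 5·3 = 33 ≡ 5 (mod 7)
x^2: 5·3 = 15 ≡ 1 (mod 7)
Result: 4 + 5x + x^2

f · g = 4 + 5x + x^2


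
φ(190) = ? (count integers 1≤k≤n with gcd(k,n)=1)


Factor n: 190 = 2 × 5 × 19
φ(n) = n · ∏(1 - 1/p) over distinct primes p | n
φ(190) = 190 · (1 - 1/2) · (1 - 1/5) · (1 - 1/19) = 72

φ(190) = 72


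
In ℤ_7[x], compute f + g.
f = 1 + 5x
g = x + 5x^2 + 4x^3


Add coefficients mod 7:
x^0: 1 + 0 = 1 (mod 7)
x^1: 5 + 1 = 6 (mod 7)
x^2: 0 + 5 = 5 (mod 7)
x^3: 0 + 4 = 4 (mod 7)
Result: 1 + 6x + 5x^2 + 4x^3

f + g = 1 + 6x + 5x^2 + 4x^3


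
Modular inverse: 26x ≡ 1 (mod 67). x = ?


Use the extended Euclidean algorithm to write 1 = 26·s + 67·t; then s mod 67 is the inverse.
Euclidean algorithm:
  26 = 0·67 + 26
  67 = 2·26 + 15
  26 = 1·15 + 11
  15 = 1·11 + 4
  11 = 2·4 + 3
  4 = 1·3 + 1
  3 = 3·1 + 0
gcd(26,67) = 1
Back-substitution gives: 26·(-18) + 67·(7) = 1
So 26⁻¹ ≡ -18 ≡ 49 (mod 67)
Check: 26 × 49 = 1274 ≡ 1 (mod 67) ✓

26⁻¹ ≡ 49 (mod 67)


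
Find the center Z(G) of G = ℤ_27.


Z(G) = {g ∈ G | gx = xg for all x ∈ G}
ℤ_27 is abelian, so Z(G) = G

Z(ℤ_27) = ℤ_27


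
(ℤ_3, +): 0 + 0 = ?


Operation: addition mod 3
0 + 0 = (a + b) mod 3 with a = 0, b = 0

0 + 0 = 0


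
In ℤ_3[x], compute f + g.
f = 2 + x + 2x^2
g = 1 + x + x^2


Add coefficients mod 3:
x^0: 2 + 1 = 0 (mod 3)
x^1: 1 + 1 = 2 (mod 3)
x^2: 2 + 1 = 0 (mod 3)
Result: 2x

f + g = 2x


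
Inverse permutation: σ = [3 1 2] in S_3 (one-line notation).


To find σ⁻¹, swap domain and range:
σ(1) = 3 → σ⁻¹(3) = 1
σ(2) = 1 → σ⁻¹(1) = 2
σ(3) = 2 → σ⁻¹(2) = 3

σ⁻¹ = [2 3 1]


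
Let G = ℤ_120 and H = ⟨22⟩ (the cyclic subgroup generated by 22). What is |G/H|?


|⟨22⟩| = n / gcd(22, 120) = 120 / 2 = 60
H is normal (ℤ_120 is abelian).
|G/H| = |G| / |H| = 120 / 60 = 2

|G/H| = 2


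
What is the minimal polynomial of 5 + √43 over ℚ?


Let α = 5 + √43. Then α - 5 = √43, so (α - 5)² = 43, giving α² - 10α - 18 = 0. Degree 2 and α ∉ ℚ, so this is the minimal polynomial.

Minimal polynomial: x² - 10x - 18


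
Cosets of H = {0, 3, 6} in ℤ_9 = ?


H = {0, 3, 6}, |H| = 3
Number of cosets = |G|/|H| = 9/3 = 3
0 + H = {0, 3, 6}
1 + H = {1, 4, 7}
2 + H = {2, 5, 8}

Cosets: 0+H={0,3,6}; 1+H={1,4,7}; 2+H={2,5,8}


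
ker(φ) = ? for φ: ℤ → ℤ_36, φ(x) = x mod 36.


Kernel = preimage of identity
ker(φ) = {x ∈ ℤ : x ≡ 0 (mod 36)} = 36ℤ = {0, ±36, ±72, ...}

ker(φ) = 36ℤ


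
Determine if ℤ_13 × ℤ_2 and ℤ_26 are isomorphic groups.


Comparing ℤ_13 × ℤ_2 and ℤ_26:
gcd(13,2) = 1, so ℤ_13 × ℤ_2 ≅ ℤ_26 (CRT)

Yes, ℤ_13 × ℤ_2 ≅ ℤ_26


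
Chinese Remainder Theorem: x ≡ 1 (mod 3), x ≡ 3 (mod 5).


m₁ = 3, m₂ = 5, gcd = 1, so CRT applies. M = m₁·m₂ = 15
Let M₁ = M/m₁ = 5, M₂ = M/m₂ = 3
Find y₁ ≡ M₁⁻¹ (mod m₁): 5⁻¹ ≡ 2 (mod 3)
Find y₂ ≡ M₂⁻¹ (mod m₂): 3⁻¹ ≡ 2 (mod 5)
x = a₁·M₁·y₁ + a₂·M₂·y₂ = 1·5·2 + 3·3·2 = 28
Reduce mod 15: x ≡ 13
Check: 13 mod 3 = 1 ✓, 13 mod 5 = 3 ✓

x ≡ 13 (mod 15)


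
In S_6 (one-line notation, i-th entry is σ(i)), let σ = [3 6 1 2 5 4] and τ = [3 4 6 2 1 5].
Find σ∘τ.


σ∘τ: apply τ first, then σ
1 →τ 3 →σ 1
2 →τ 4 →σ 2
3 →τ 6 →σ 4
4 →τ 2 →σ 6
5 →τ 1 →σ 3
6 →τ 5 →σ 5

σ∘τ = [1 2 4 6 3 5]


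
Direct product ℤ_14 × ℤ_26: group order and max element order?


|ℤ_14 × ℤ_26| = 14 × 26 = 364
Max element order = lcm(14,26) = 182
Cyclic? No (gcd=2)

|ℤ_14×ℤ_26| = 364, max element order = 182


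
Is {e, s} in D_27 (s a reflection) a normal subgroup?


H = {e, s} in D_27 (s a reflection)
r·s·r⁻¹ = sr⁻² ≠ s for n ≥ 3, so {e, s} is not closed under conjugation

No, not a normal subgroup


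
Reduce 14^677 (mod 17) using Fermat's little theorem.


Fermat's little theorem: if p is prime and gcd(a,p)=1, then a^(p-1) ≡ 1 (mod p)
p = 17 is prime, gcd(14,17) = 1
Reduce exponent: 677 mod 16 = 5
So 14^677 ≡ 14^5 (mod 17)
14^5 mod 17 = 12

14^677 ≡ 12 (mod 17)


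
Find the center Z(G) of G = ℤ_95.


Z(G) = {g ∈ G | gx = xg for all x ∈ G}
ℤ_95 is abelian, so Z(G) = G

Z(ℤ_95) = ℤ_95


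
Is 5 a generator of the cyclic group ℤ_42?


g generates ℤ_n iff gcd(g, n) = 1
gcd(5, 42) = 1
Since gcd = 1, 5 is a generator.

Yes, 5 generates ℤ_42


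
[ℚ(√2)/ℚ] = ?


√2 has minimal polynomial x² - 2 (irreducible over ℚ since 2 is squarefree)

[ℚ(√2)/ℚ] = 2


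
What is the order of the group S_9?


|S_n| = n! (number of permutations of n symbols)
|S_9| = 9! = 362880

|S_9| = 362880


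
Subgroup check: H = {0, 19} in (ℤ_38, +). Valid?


Subgroup test for H = {0, 19} in (ℤ_38, +):
(1) 0 ∈ H? Yes
(2) Closure: for all a,b ∈ H, (a+b) mod 38 ∈ H? Yes
(3) Inverses: for all a ∈ H, -a mod 38 ∈ H? Yes

Yes, H is a subgroup of ℤ_38


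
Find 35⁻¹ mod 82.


Use the extended Euclidean algorithm to write 1 = 35·s + 82·t; then s mod 82 is the inverse.
Euclidean algorithm:
  35 = 0·82 + 35
  82 = 2·35 + 12
  35 = 2·12 + 11
  12 = 1·11 + 1
  11 = 11·1 + 0
gcd(35,82) = 1
Back-substitution gives: 35·(-7) + 82·(3) = 1
So 35⁻¹ ≡ -7 ≡ 75 (mod 82)
Check: 35 × 75 = 2625 ≡ 1 (mod 82) ✓

35⁻¹ ≡ 75 (mod 82)


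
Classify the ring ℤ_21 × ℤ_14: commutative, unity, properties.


Direct product ring; commutative with unity (1,1); but (1,0)·(0,1) = (0,0) gives zero divisors, so not an integral domain
Commutative: Yes
Integral domain: No
Has unity: Yes

ℤ_21 × ℤ_14: Commutative=Yes, Unity=Yes


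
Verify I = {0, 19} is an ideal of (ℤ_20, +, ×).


Check ideal conditions for I = {0, 19} in ℤ_20:
(1) I is an additive subgroup? No
(2) For r ∈ ℤ_20 and a ∈ I: r·a ∈ I? No  [counterexample: r=2, a=19, r·a mod 20 = 18 ∉ I]

No, I is not an ideal of ℤ_20


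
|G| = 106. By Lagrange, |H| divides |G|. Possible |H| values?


Lagrange's theorem: |H| divides |G|
|G| = 106
Divisors of 106: 1, 2, 53, 106

Possible subgroup orders: {1, 2, 53, 106}


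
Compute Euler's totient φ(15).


φ(n) = count of k ∈ {1,...,n} with gcd(k,n)=1
Coprimes to 15: {1, 2, 4, 7, 8, 11, 13, 14}
Count: 8

φ(15) = 8


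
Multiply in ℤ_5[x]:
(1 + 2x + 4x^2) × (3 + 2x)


Expand and collect like terms; reduce coefficients mod 5:
x^0: 1·3 = 3 ≡ 3 (mod 5)
x^1: 1·2 + 2·3 = 8 ≡ 3 (mod 5)
x^2: 2·2 + 4·3 = 16 ≡ 1 (mod 5)
x^3: 4·2 = 8 ≡ 3 (mod 5)
Result: 3 + 3x + x^2 + 3x^3

f · g = 3 + 3x + x^2 + 3x^3


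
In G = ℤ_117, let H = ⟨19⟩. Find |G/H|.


|⟨19⟩| = n / gcd(19, 117) = 117 / 1 = 117
H is normal (ℤ_117 is abelian).
|G/H| = |G| / |H| = 117 / 117 = 1

|G/H| = 1


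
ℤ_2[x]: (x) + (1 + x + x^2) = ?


Add coefficients mod 2:
x^0: 0 + 1 = 1 (mod 2)
x^1: 1 + 1 = 0 (mod 2)
x^2: 0 + 1 = 1 (mod 2)
Result: 1 + x^2

f + g = 1 + x^2


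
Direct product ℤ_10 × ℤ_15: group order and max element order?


|ℤ_10 × ℤ_15| = 10 × 15 = 150
Max element order = lcm(10,15) = 30
Cyclic? No (gcd=5)

|ℤ_10×ℤ_15| = 150, max element order = 30


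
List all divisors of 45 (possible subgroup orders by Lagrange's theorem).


Lagrange's theorem: |H| divides |G|
|G| = 45
Divisors of 45: 1, 3, 5, 9, 15, 45

Possible subgroup orders: {1, 3, 5, 9, 15, 45}


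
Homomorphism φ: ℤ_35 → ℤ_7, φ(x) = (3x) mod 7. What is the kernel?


Kernel = preimage of identity
ker(φ) = {x ∈ ℤ_35 : 3x ≡ 0 (mod 7)}. Since 7 | 35, φ is well-defined. The kernel is the cyclic subgroup ⟨7⟩ of ℤ_35 (order 5), i.e. {0, 7, 14, 21, 28}

ker(φ) = {0, 7, 14, 21, 28}


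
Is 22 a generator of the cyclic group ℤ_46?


g generates ℤ_n iff gcd(g, n) = 1
gcd(22, 46) = 2
Since gcd = 2 ≠ 1, ⟨22⟩ has order 23 < 46, so 22 is not a generator.

No, 22 does not generate ℤ_46


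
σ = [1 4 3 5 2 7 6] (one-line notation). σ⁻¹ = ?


To find σ⁻¹, swap domain and range:
σ(1) = 1 → σ⁻¹(1) = 1
σ(2) = 4 → σ⁻¹(4) = 2
σ(3) = 3 → σ⁻¹(3) = 3
σ(4) = 5 → σ⁻¹(5) = 4
σ(5) = 2 → σ⁻¹(2) = 5
σ(6) = 7 → σ⁻¹(7) = 6
σ(7) = 6 → σ⁻¹(6) = 7

σ⁻¹ = [1 5 3 2 4 7 6]
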